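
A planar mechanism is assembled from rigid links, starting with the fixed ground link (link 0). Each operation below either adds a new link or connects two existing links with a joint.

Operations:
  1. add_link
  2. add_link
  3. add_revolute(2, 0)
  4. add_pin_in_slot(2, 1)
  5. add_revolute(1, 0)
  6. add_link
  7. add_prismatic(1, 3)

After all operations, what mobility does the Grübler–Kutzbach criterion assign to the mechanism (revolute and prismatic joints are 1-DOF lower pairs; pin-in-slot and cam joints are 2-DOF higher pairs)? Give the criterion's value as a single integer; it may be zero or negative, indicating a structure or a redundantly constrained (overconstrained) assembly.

(L,J1,J2)=(1,0,0); link0 fixed
link1: (2,0,0)
link2: (3,0,0)
R 2-0 [J1]: (3,1,0)
PS 2-1 [J2]: (3,1,1)
R 1-0 [J1]: (3,2,1)
link3: (4,2,1)
P 1-3 [J1]: (4,3,1)
Grübler: 3·3 − 2·3 − 1 = 2

M = 2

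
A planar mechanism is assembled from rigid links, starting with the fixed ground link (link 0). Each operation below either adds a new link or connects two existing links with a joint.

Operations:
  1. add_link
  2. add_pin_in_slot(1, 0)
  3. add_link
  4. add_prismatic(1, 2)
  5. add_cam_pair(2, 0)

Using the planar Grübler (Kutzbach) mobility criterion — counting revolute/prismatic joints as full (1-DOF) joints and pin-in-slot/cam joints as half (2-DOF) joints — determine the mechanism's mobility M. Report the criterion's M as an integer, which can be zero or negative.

L=1 J1=0 J2=0
add link → L=2 J1=0 J2=0
PS@1,0 dof=2 J2 → L=2 J1=0 J2=1
add link → L=3 J1=0 J2=1
P@1,2 dof=1 J1 → L=3 J1=1 J2=1
C@2,0 dof=2 J2 → L=3 J1=1 J2=2
M=3(L−1)−2J1−J2=3·2−2·1−2=2

M = 2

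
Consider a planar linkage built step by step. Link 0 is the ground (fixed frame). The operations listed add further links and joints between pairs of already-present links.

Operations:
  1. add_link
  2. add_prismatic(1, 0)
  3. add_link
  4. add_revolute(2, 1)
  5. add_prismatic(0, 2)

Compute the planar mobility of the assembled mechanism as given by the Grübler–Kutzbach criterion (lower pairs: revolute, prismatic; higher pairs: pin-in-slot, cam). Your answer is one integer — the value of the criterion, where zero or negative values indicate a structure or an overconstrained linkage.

link 0 = ground. State L|J1|J2 = 1|0|0
+link1  2|0|0
P(1,0) f=1→J1  2|1|0
+link2  3|1|0
R(2,1) f=1→J1  3|2|0
P(0,2) f=1→J1  3|3|0
M = 3(3−1)−2·3−0 = 6−6−0 = 0

M = 0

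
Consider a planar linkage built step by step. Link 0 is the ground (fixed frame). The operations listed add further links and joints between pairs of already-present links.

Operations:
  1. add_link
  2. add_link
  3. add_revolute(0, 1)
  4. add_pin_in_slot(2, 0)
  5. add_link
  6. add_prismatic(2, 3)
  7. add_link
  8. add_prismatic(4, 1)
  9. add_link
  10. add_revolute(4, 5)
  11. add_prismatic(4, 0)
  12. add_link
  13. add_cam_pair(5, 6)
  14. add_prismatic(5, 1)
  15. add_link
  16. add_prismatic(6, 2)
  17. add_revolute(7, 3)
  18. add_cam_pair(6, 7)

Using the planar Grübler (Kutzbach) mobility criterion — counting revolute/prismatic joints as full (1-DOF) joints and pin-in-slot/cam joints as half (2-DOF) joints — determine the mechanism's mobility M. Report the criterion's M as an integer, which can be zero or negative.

M = 2

L=1 J1=0 J2=0
add link → L=2 J1=0 J2=0
add link → L=3 J1=0 J2=0
R@0,1 dof=1 J1 → L=3 J1=1 J2=0
PS@2,0 dof=2 J2 → L=3 J1=1 J2=1
add link → L=4 J1=1 J2=1
P@2,3 dof=1 J1 → L=4 J1=2 J2=1
add link → L=5 J1=2 J2=1
P@4,1 dof=1 J1 → L=5 J1=3 J2=1
add link → L=6 J1=3 J2=1
R@4,5 dof=1 J1 → L=6 J1=4 J2=1
P@4,0 dof=1 J1 → L=6 J1=5 J2=1
add link → L=7 J1=5 J2=1
C@5,6 dof=2 J2 → L=7 J1=5 J2=2
P@5,1 dof=1 J1 → L=7 J1=6 J2=2
add link → L=8 J1=6 J2=2
P@6,2 dof=1 J1 → L=8 J1=7 J2=2
R@7,3 dof=1 J1 → L=8 J1=8 J2=2
C@6,7 dof=2 J2 → L=8 J1=8 J2=3
M=3(L−1)−2J1−J2=3·7−2·8−3=2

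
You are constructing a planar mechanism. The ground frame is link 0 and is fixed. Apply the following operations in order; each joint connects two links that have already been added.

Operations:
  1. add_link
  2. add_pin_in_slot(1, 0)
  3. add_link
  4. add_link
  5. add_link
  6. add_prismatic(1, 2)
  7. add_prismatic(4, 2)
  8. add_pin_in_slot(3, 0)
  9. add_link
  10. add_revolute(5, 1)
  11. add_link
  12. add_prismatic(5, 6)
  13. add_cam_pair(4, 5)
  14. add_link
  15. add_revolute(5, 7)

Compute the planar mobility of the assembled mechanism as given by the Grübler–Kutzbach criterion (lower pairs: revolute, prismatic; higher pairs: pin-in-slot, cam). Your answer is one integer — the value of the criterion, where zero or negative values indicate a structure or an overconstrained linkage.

M = 8

(L,J1,J2)=(1,0,0); link0 fixed
link1: (2,0,0)
PS 1-0 [J2]: (2,0,1)
link2: (3,0,1)
link3: (4,0,1)
link4: (5,0,1)
P 1-2 [J1]: (5,1,1)
P 4-2 [J1]: (5,2,1)
PS 3-0 [J2]: (5,2,2)
link5: (6,2,2)
R 5-1 [J1]: (6,3,2)
link6: (7,3,2)
P 5-6 [J1]: (7,4,2)
C 4-5 [J2]: (7,4,3)
link7: (8,4,3)
R 5-7 [J1]: (8,5,3)
Grübler: 3·7 − 2·5 − 3 = 8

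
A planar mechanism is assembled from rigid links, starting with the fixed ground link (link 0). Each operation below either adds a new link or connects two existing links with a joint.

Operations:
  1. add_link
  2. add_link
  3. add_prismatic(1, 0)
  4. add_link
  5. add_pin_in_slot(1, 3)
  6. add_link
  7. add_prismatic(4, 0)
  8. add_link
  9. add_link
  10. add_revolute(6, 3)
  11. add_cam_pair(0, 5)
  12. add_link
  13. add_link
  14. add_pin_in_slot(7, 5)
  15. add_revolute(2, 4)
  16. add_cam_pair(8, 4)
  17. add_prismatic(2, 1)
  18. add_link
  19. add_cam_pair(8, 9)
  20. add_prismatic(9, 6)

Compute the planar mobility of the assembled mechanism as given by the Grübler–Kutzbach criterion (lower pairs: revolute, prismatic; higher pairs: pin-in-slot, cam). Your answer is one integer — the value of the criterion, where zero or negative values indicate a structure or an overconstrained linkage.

M = 10

[1;0;0] (link 0 is ground)
L+ [2;0;0]
L+ [3;0;0]
P(1,0)∈J1 [3;1;0]
L+ [4;1;0]
PS(1,3)∈J2 [4;1;1]
L+ [5;1;1]
P(4,0)∈J1 [5;2;1]
L+ [6;2;1]
L+ [7;2;1]
R(6,3)∈J1 [7;3;1]
C(0,5)∈J2 [7;3;2]
L+ [8;3;2]
L+ [9;3;2]
PS(7,5)∈J2 [9;3;3]
R(2,4)∈J1 [9;4;3]
C(8,4)∈J2 [9;4;4]
P(2,1)∈J1 [9;5;4]
L+ [10;5;4]
C(8,9)∈J2 [10;5;5]
P(9,6)∈J1 [10;6;5]
mobility = 27 − 12 − 5 = 10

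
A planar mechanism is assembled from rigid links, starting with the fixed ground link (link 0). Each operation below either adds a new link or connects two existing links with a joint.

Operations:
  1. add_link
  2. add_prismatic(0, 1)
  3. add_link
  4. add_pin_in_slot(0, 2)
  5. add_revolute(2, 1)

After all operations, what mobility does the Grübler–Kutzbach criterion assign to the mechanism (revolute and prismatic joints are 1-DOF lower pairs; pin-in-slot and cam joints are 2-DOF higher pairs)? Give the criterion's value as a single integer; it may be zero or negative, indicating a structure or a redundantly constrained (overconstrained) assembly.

[1;0;0] (link 0 is ground)
L+ [2;0;0]
P(0,1)∈J1 [2;1;0]
L+ [3;1;0]
PS(0,2)∈J2 [3;1;1]
R(2,1)∈J1 [3;2;1]
mobility = 6 − 4 − 1 = 1

M = 1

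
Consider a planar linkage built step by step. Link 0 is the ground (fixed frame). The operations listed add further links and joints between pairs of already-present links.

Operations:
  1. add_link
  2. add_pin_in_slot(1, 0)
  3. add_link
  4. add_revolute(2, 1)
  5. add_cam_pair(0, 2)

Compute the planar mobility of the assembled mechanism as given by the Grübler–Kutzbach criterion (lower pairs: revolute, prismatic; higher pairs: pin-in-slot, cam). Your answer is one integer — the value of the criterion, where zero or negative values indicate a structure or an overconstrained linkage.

M = 2

[1;0;0] (link 0 is ground)
L+ [2;0;0]
PS(1,0)∈J2 [2;0;1]
L+ [3;0;1]
R(2,1)∈J1 [3;1;1]
C(0,2)∈J2 [3;1;2]
mobility = 6 − 2 − 2 = 2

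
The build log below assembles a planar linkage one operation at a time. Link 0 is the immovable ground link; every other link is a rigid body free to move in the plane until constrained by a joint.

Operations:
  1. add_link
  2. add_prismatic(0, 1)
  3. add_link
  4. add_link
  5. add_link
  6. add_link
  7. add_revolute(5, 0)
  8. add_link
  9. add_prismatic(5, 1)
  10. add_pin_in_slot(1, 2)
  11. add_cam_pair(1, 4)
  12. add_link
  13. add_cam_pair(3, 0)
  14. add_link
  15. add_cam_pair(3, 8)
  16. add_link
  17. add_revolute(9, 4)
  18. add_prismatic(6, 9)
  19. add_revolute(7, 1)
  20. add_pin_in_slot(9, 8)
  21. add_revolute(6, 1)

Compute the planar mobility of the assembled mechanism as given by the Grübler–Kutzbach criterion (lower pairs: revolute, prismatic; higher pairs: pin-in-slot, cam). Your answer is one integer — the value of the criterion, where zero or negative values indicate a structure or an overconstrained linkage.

M = 8

(L,J1,J2)=(1,0,0); link0 fixed
link1: (2,0,0)
P 0-1 [J1]: (2,1,0)
link2: (3,1,0)
link3: (4,1,0)
link4: (5,1,0)
link5: (6,1,0)
R 5-0 [J1]: (6,2,0)
link6: (7,2,0)
P 5-1 [J1]: (7,3,0)
PS 1-2 [J2]: (7,3,1)
C 1-4 [J2]: (7,3,2)
link7: (8,3,2)
C 3-0 [J2]: (8,3,3)
link8: (9,3,3)
C 3-8 [J2]: (9,3,4)
link9: (10,3,4)
R 9-4 [J1]: (10,4,4)
P 6-9 [J1]: (10,5,4)
R 7-1 [J1]: (10,6,4)
PS 9-8 [J2]: (10,6,5)
R 6-1 [J1]: (10,7,5)
Grübler: 3·9 − 2·7 − 5 = 8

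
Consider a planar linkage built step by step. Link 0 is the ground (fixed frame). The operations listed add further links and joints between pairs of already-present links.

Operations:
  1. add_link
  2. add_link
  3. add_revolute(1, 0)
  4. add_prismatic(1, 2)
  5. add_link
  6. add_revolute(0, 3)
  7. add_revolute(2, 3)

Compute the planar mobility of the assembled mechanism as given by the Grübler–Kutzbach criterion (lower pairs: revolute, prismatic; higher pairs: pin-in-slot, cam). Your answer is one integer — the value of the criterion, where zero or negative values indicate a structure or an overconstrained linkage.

M = 1

(L,J1,J2)=(1,0,0); link0 fixed
link1: (2,0,0)
link2: (3,0,0)
R 1-0 [J1]: (3,1,0)
P 1-2 [J1]: (3,2,0)
link3: (4,2,0)
R 0-3 [J1]: (4,3,0)
R 2-3 [J1]: (4,4,0)
Grübler: 3·3 − 2·4 − 0 = 1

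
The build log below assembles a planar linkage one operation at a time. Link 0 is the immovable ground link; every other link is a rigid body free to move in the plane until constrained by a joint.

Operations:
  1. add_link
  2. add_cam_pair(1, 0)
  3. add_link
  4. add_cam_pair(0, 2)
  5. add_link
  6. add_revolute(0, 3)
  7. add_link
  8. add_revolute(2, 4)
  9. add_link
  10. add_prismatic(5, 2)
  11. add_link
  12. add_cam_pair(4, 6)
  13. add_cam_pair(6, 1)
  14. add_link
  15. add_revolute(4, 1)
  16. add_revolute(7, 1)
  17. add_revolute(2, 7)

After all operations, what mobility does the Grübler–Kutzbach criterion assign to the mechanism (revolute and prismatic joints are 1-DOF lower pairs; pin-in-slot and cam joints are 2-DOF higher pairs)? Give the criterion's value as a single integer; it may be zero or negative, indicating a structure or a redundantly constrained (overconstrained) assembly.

(L,J1,J2)=(1,0,0); link0 fixed
link1: (2,0,0)
C 1-0 [J2]: (2,0,1)
link2: (3,0,1)
C 0-2 [J2]: (3,0,2)
link3: (4,0,2)
R 0-3 [J1]: (4,1,2)
link4: (5,1,2)
R 2-4 [J1]: (5,2,2)
link5: (6,2,2)
P 5-2 [J1]: (6,3,2)
link6: (7,3,2)
C 4-6 [J2]: (7,3,3)
C 6-1 [J2]: (7,3,4)
link7: (8,3,4)
R 4-1 [J1]: (8,4,4)
R 7-1 [J1]: (8,5,4)
R 2-7 [J1]: (8,6,4)
Grübler: 3·7 − 2·6 − 4 = 5

M = 5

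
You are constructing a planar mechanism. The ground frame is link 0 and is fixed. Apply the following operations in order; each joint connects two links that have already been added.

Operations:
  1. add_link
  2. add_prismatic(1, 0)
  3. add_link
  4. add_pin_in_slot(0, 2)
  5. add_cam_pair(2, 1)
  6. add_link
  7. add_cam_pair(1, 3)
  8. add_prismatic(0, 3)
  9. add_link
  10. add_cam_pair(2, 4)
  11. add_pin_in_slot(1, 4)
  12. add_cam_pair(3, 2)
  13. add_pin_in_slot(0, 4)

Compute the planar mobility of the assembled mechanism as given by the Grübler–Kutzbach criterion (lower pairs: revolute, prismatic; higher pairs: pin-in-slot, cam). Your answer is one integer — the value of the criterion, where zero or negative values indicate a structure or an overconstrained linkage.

(L,J1,J2)=(1,0,0); link0 fixed
link1: (2,0,0)
P 1-0 [J1]: (2,1,0)
link2: (3,1,0)
PS 0-2 [J2]: (3,1,1)
C 2-1 [J2]: (3,1,2)
link3: (4,1,2)
C 1-3 [J2]: (4,1,3)
P 0-3 [J1]: (4,2,3)
link4: (5,2,3)
C 2-4 [J2]: (5,2,4)
PS 1-4 [J2]: (5,2,5)
C 3-2 [J2]: (5,2,6)
PS 0-4 [J2]: (5,2,7)
Grübler: 3·4 − 2·2 − 7 = 1

M = 1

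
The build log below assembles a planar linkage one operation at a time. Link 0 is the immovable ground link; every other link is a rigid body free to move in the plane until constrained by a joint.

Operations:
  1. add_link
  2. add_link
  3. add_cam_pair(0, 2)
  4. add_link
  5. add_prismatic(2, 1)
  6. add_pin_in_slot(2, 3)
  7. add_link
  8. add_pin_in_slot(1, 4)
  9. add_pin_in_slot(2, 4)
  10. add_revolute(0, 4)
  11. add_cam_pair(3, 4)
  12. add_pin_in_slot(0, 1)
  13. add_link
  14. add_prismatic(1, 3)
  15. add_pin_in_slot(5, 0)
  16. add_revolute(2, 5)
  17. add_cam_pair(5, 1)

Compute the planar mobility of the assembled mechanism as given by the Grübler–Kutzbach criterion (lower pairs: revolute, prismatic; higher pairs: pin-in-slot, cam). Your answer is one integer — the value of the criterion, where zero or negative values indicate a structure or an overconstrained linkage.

link 0 = ground. State L|J1|J2 = 1|0|0
+link1  2|0|0
+link2  3|0|0
C(0,2) f=2→J2  3|0|1
+link3  4|0|1
P(2,1) f=1→J1  4|1|1
PS(2,3) f=2→J2  4|1|2
+link4  5|1|2
PS(1,4) f=2→J2  5|1|3
PS(2,4) f=2→J2  5|1|4
R(0,4) f=1→J1  5|2|4
C(3,4) f=2→J2  5|2|5
PS(0,1) f=2→J2  5|2|6
+link5  6|2|6
P(1,3) f=1→J1  6|3|6
PS(5,0) f=2→J2  6|3|7
R(2,5) f=1→J1  6|4|7
C(5,1) f=2→J2  6|4|8
M = 3(6−1)−2·4−8 = 15−8−8 = -1

M = -1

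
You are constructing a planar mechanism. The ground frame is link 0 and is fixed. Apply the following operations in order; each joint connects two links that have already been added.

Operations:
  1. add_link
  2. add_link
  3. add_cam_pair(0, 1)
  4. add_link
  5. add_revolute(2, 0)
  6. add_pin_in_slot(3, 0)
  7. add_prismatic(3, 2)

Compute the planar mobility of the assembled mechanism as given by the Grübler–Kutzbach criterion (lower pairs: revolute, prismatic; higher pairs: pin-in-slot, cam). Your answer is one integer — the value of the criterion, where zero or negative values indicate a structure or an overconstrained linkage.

M = 3

link 0 = ground. State L|J1|J2 = 1|0|0
+link1  2|0|0
+link2  3|0|0
C(0,1) f=2→J2  3|0|1
+link3  4|0|1
R(2,0) f=1→J1  4|1|1
PS(3,0) f=2→J2  4|1|2
P(3,2) f=1→J1  4|2|2
M = 3(4−1)−2·2−2 = 9−4−2 = 3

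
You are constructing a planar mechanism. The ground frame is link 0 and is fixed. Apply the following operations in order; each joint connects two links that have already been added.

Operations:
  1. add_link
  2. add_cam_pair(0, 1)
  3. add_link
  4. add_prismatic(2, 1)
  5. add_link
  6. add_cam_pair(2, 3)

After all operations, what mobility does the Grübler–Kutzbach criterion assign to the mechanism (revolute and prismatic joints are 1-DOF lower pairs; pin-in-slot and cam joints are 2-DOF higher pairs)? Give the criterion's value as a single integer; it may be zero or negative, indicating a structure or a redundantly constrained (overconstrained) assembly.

M = 5

L=1 J1=0 J2=0
add link → L=2 J1=0 J2=0
C@0,1 dof=2 J2 → L=2 J1=0 J2=1
add link → L=3 J1=0 J2=1
P@2,1 dof=1 J1 → L=3 J1=1 J2=1
add link → L=4 J1=1 J2=1
C@2,3 dof=2 J2 → L=4 J1=1 J2=2
M=3(L−1)−2J1−J2=3·3−2·1−2=5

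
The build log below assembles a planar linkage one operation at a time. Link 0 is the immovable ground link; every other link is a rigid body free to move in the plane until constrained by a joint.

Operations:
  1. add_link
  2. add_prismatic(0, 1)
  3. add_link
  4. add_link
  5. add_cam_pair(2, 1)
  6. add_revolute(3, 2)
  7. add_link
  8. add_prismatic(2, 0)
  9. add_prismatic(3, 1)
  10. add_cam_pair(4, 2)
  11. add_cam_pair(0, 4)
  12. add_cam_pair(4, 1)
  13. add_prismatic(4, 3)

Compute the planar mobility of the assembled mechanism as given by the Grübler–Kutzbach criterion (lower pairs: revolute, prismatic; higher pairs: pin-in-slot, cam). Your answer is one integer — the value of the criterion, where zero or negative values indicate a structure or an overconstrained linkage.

L=1 J1=0 J2=0
add link → L=2 J1=0 J2=0
P@0,1 dof=1 J1 → L=2 J1=1 J2=0
add link → L=3 J1=1 J2=0
add link → L=4 J1=1 J2=0
C@2,1 dof=2 J2 → L=4 J1=1 J2=1
R@3,2 dof=1 J1 → L=4 J1=2 J2=1
add link → L=5 J1=2 J2=1
P@2,0 dof=1 J1 → L=5 J1=3 J2=1
P@3,1 dof=1 J1 → L=5 J1=4 J2=1
C@4,2 dof=2 J2 → L=5 J1=4 J2=2
C@0,4 dof=2 J2 → L=5 J1=4 J2=3
C@4,1 dof=2 J2 → L=5 J1=4 J2=4
P@4,3 dof=1 J1 → L=5 J1=5 J2=4
M=3(L−1)−2J1−J2=3·4−2·5−4=-2

M = -2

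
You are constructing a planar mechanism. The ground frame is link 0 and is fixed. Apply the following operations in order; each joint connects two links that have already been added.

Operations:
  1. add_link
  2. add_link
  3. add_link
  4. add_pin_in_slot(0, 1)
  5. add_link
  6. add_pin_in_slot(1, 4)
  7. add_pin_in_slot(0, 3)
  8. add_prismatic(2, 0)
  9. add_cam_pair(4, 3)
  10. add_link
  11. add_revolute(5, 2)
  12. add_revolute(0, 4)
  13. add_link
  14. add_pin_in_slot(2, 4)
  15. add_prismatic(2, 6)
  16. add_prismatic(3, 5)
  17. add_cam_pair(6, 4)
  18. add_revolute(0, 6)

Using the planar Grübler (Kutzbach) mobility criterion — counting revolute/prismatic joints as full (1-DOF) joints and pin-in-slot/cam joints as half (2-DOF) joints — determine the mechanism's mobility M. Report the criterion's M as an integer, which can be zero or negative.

(L,J1,J2)=(1,0,0); link0 fixed
link1: (2,0,0)
link2: (3,0,0)
link3: (4,0,0)
PS 0-1 [J2]: (4,0,1)
link4: (5,0,1)
PS 1-4 [J2]: (5,0,2)
PS 0-3 [J2]: (5,0,3)
P 2-0 [J1]: (5,1,3)
C 4-3 [J2]: (5,1,4)
link5: (6,1,4)
R 5-2 [J1]: (6,2,4)
R 0-4 [J1]: (6,3,4)
link6: (7,3,4)
PS 2-4 [J2]: (7,3,5)
P 2-6 [J1]: (7,4,5)
P 3-5 [J1]: (7,5,5)
C 6-4 [J2]: (7,5,6)
R 0-6 [J1]: (7,6,6)
Grübler: 3·6 − 2·6 − 6 = 0

M = 0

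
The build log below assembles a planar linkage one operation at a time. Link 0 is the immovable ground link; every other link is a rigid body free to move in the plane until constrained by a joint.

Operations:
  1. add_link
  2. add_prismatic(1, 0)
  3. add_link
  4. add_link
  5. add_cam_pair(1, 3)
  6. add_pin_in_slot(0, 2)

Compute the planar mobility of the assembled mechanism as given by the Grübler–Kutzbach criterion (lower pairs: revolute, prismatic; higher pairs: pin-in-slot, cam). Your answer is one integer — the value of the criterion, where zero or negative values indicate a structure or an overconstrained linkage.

link 0 = ground. State L|J1|J2 = 1|0|0
+link1  2|0|0
P(1,0) f=1→J1  2|1|0
+link2  3|1|0
+link3  4|1|0
C(1,3) f=2→J2  4|1|1
PS(0,2) f=2→J2  4|1|2
M = 3(4−1)−2·1−2 = 9−2−2 = 5

M = 5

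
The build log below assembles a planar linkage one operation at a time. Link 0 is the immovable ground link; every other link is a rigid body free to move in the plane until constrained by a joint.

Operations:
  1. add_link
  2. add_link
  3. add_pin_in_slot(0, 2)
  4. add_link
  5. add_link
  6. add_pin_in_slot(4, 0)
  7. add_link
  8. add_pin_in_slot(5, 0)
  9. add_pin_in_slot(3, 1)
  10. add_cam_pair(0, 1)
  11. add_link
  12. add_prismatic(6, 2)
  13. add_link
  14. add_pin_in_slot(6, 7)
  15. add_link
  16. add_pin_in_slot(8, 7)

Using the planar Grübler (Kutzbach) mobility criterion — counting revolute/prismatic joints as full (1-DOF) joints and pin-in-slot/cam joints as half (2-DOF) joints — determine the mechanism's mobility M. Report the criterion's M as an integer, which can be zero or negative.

link 0 = ground. State L|J1|J2 = 1|0|0
+link1  2|0|0
+link2  3|0|0
PS(0,2) f=2→J2  3|0|1
+link3  4|0|1
+link4  5|0|1
PS(4,0) f=2→J2  5|0|2
+link5  6|0|2
PS(5,0) f=2→J2  6|0|3
PS(3,1) f=2→J2  6|0|4
C(0,1) f=2→J2  6|0|5
+link6  7|0|5
P(6,2) f=1→J1  7|1|5
+link7  8|1|5
PS(6,7) f=2→J2  8|1|6
+link8  9|1|6
PS(8,7) f=2→J2  9|1|7
M = 3(9−1)−2·1−7 = 24−2−7 = 15

M = 15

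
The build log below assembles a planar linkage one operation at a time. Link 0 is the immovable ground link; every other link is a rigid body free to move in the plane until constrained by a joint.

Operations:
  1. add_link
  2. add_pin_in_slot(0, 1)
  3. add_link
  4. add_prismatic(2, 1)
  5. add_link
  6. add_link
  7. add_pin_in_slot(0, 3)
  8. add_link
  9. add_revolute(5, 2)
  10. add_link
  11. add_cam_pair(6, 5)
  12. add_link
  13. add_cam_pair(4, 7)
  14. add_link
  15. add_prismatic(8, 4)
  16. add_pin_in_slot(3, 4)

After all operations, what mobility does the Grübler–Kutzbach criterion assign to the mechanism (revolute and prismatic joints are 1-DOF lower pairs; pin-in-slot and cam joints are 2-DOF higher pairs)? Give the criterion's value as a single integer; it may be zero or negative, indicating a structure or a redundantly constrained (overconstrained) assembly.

(L,J1,J2)=(1,0,0); link0 fixed
link1: (2,0,0)
PS 0-1 [J2]: (2,0,1)
link2: (3,0,1)
P 2-1 [J1]: (3,1,1)
link3: (4,1,1)
link4: (5,1,1)
PS 0-3 [J2]: (5,1,2)
link5: (6,1,2)
R 5-2 [J1]: (6,2,2)
link6: (7,2,2)
C 6-5 [J2]: (7,2,3)
link7: (8,2,3)
C 4-7 [J2]: (8,2,4)
link8: (9,2,4)
P 8-4 [J1]: (9,3,4)
PS 3-4 [J2]: (9,3,5)
Grübler: 3·8 − 2·3 − 5 = 13

M = 13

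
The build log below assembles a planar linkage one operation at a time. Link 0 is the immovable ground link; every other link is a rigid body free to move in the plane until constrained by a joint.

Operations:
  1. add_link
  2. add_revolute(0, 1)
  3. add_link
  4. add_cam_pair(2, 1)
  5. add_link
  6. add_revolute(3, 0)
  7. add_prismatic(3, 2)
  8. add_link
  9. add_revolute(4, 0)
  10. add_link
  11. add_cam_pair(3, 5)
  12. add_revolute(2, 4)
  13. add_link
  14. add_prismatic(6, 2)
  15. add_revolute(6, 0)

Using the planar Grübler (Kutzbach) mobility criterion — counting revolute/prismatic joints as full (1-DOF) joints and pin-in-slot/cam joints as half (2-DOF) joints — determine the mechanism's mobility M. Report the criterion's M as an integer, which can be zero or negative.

[1;0;0] (link 0 is ground)
L+ [2;0;0]
R(0,1)∈J1 [2;1;0]
L+ [3;1;0]
C(2,1)∈J2 [3;1;1]
L+ [4;1;1]
R(3,0)∈J1 [4;2;1]
P(3,2)∈J1 [4;3;1]
L+ [5;3;1]
R(4,0)∈J1 [5;4;1]
L+ [6;4;1]
C(3,5)∈J2 [6;4;2]
R(2,4)∈J1 [6;5;2]
L+ [7;5;2]
P(6,2)∈J1 [7;6;2]
R(6,0)∈J1 [7;7;2]
mobility = 18 − 14 − 2 = 2

M = 2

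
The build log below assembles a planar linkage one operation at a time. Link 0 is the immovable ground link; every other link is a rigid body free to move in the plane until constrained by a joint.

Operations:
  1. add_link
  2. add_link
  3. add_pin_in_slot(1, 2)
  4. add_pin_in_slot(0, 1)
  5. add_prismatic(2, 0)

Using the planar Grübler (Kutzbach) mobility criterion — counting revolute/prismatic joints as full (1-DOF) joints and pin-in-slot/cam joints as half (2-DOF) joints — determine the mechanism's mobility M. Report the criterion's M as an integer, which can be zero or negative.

ground; <1,0,0>
#1 <2,0,0>
#2 <3,0,0>
PS:1↔2 J2 <3,0,1>
PS:0↔1 J2 <3,0,2>
P:2↔0 J1 <3,1,2>
3×2 − 2×1 − 1×2 = 2

M = 2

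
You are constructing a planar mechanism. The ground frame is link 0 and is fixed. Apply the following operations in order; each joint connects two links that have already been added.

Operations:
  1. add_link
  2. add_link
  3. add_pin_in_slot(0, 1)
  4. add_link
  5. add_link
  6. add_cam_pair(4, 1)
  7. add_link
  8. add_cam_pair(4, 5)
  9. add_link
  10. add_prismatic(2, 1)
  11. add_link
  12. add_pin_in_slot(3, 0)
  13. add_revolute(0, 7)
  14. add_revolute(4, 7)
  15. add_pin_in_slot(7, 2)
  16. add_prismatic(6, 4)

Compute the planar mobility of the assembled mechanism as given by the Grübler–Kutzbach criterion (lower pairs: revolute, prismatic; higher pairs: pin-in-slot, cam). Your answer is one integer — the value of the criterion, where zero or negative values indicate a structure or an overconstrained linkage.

M = 8

link 0 = ground. State L|J1|J2 = 1|0|0
+link1  2|0|0
+link2  3|0|0
PS(0,1) f=2→J2  3|0|1
+link3  4|0|1
+link4  5|0|1
C(4,1) f=2→J2  5|0|2
+link5  6|0|2
C(4,5) f=2→J2  6|0|3
+link6  7|0|3
P(2,1) f=1→J1  7|1|3
+link7  8|1|3
PS(3,0) f=2→J2  8|1|4
R(0,7) f=1→J1  8|2|4
R(4,7) f=1→J1  8|3|4
PS(7,2) f=2→J2  8|3|5
P(6,4) f=1→J1  8|4|5
M = 3(8−1)−2·4−5 = 21−8−5 = 8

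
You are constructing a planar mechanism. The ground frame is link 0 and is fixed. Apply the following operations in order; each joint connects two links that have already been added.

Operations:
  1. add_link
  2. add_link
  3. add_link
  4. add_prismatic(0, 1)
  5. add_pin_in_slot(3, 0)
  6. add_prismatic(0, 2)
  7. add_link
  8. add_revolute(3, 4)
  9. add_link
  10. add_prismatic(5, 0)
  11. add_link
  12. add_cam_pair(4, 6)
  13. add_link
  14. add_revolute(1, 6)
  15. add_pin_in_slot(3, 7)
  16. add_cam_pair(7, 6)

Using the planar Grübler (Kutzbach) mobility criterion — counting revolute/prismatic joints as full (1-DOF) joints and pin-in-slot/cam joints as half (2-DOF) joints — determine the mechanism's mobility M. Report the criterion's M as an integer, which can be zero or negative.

ground; <1,0,0>
#1 <2,0,0>
#2 <3,0,0>
#3 <4,0,0>
P:0↔1 J1 <4,1,0>
PS:3↔0 J2 <4,1,1>
P:0↔2 J1 <4,2,1>
#4 <5,2,1>
R:3↔4 J1 <5,3,1>
#5 <6,3,1>
P:5↔0 J1 <6,4,1>
#6 <7,4,1>
C:4↔6 J2 <7,4,2>
#7 <8,4,2>
R:1↔6 J1 <8,5,2>
PS:3↔7 J2 <8,5,3>
C:7↔6 J2 <8,5,4>
3×7 − 2×5 − 1×4 = 7

M = 7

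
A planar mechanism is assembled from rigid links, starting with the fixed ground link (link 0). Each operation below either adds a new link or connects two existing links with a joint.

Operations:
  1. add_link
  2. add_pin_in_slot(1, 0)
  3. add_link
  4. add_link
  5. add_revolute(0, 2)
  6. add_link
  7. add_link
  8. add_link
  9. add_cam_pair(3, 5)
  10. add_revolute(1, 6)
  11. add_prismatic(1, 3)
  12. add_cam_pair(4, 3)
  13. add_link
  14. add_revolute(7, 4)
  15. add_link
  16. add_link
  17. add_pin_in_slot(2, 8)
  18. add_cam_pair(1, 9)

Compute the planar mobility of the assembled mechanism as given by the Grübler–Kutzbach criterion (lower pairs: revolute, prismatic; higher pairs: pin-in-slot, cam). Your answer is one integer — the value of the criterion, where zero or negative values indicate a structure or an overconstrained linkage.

link 0 = ground. State L|J1|J2 = 1|0|0
+link1  2|0|0
PS(1,0) f=2→J2  2|0|1
+link2  3|0|1
+link3  4|0|1
R(0,2) f=1→J1  4|1|1
+link4  5|1|1
+link5  6|1|1
+link6  7|1|1
C(3,5) f=2→J2  7|1|2
R(1,6) f=1→J1  7|2|2
P(1,3) f=1→J1  7|3|2
C(4,3) f=2→J2  7|3|3
+link7  8|3|3
R(7,4) f=1→J1  8|4|3
+link8  9|4|3
+link9  10|4|3
PS(2,8) f=2→J2  10|4|4
C(1,9) f=2→J2  10|4|5
M = 3(10−1)−2·4−5 = 27−8−5 = 14

M = 14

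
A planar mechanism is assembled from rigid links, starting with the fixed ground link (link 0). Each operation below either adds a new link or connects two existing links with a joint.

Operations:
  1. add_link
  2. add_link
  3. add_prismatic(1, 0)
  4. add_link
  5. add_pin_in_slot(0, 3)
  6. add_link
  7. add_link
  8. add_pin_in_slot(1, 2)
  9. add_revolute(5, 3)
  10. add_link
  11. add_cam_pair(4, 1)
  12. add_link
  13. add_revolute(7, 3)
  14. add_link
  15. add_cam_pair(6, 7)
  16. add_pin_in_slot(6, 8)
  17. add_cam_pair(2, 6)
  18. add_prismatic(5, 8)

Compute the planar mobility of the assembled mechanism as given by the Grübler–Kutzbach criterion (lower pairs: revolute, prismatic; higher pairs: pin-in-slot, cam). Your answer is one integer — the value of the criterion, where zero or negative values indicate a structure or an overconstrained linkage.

M = 10

(L,J1,J2)=(1,0,0); link0 fixed
link1: (2,0,0)
link2: (3,0,0)
P 1-0 [J1]: (3,1,0)
link3: (4,1,0)
PS 0-3 [J2]: (4,1,1)
link4: (5,1,1)
link5: (6,1,1)
PS 1-2 [J2]: (6,1,2)
R 5-3 [J1]: (6,2,2)
link6: (7,2,2)
C 4-1 [J2]: (7,2,3)
link7: (8,2,3)
R 7-3 [J1]: (8,3,3)
link8: (9,3,3)
C 6-7 [J2]: (9,3,4)
PS 6-8 [J2]: (9,3,5)
C 2-6 [J2]: (9,3,6)
P 5-8 [J1]: (9,4,6)
Grübler: 3·8 − 2·4 − 6 = 10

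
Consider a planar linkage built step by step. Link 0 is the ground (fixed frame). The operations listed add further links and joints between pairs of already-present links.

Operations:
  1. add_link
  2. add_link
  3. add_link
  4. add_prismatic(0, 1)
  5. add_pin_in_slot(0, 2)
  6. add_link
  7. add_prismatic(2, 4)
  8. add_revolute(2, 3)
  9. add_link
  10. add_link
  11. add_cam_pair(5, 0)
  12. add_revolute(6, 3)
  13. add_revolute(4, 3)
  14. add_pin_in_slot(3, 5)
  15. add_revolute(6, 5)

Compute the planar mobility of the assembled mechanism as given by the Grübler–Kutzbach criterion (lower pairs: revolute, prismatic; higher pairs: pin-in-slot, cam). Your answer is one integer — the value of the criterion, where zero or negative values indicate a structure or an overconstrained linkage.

M = 3

[1;0;0] (link 0 is ground)
L+ [2;0;0]
L+ [3;0;0]
L+ [4;0;0]
P(0,1)∈J1 [4;1;0]
PS(0,2)∈J2 [4;1;1]
L+ [5;1;1]
P(2,4)∈J1 [5;2;1]
R(2,3)∈J1 [5;3;1]
L+ [6;3;1]
L+ [7;3;1]
C(5,0)∈J2 [7;3;2]
R(6,3)∈J1 [7;4;2]
R(4,3)∈J1 [7;5;2]
PS(3,5)∈J2 [7;5;3]
R(6,5)∈J1 [7;6;3]
mobility = 18 − 12 − 3 = 3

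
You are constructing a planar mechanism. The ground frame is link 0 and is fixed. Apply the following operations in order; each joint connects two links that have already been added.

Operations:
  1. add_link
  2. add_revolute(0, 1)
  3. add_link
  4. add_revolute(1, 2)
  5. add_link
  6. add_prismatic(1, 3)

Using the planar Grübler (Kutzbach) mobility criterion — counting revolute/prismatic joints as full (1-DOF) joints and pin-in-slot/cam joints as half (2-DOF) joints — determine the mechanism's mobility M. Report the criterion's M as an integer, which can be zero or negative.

ground; <1,0,0>
#1 <2,0,0>
R:0↔1 J1 <2,1,0>
#2 <3,1,0>
R:1↔2 J1 <3,2,0>
#3 <4,2,0>
P:1↔3 J1 <4,3,0>
3×3 − 2×3 − 1×0 = 3

M = 3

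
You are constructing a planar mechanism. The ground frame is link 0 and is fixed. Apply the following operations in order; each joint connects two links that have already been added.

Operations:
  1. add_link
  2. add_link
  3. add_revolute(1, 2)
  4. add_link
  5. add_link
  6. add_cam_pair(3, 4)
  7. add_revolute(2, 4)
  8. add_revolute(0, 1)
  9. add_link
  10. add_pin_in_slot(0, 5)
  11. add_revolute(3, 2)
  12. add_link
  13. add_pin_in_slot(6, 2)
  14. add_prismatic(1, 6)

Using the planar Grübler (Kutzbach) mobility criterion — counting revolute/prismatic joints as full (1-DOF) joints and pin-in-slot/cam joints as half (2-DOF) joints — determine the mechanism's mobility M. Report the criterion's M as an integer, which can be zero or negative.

M = 5

(L,J1,J2)=(1,0,0); link0 fixed
link1: (2,0,0)
link2: (3,0,0)
R 1-2 [J1]: (3,1,0)
link3: (4,1,0)
link4: (5,1,0)
C 3-4 [J2]: (5,1,1)
R 2-4 [J1]: (5,2,1)
R 0-1 [J1]: (5,3,1)
link5: (6,3,1)
PS 0-5 [J2]: (6,3,2)
R 3-2 [J1]: (6,4,2)
link6: (7,4,2)
PS 6-2 [J2]: (7,4,3)
P 1-6 [J1]: (7,5,3)
Grübler: 3·6 − 2·5 − 3 = 5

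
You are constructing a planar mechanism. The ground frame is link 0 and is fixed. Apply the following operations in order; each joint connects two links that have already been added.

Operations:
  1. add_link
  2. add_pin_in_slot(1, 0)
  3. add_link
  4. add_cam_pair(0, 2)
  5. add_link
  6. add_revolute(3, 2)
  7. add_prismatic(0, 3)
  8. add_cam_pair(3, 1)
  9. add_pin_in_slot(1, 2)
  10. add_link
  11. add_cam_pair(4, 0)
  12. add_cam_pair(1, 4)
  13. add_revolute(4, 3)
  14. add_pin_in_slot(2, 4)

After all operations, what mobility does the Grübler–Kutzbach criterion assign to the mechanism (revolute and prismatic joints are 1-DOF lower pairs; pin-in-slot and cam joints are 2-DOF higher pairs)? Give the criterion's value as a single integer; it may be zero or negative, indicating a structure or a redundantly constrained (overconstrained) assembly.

link 0 = ground. State L|J1|J2 = 1|0|0
+link1  2|0|0
PS(1,0) f=2→J2  2|0|1
+link2  3|0|1
C(0,2) f=2→J2  3|0|2
+link3  4|0|2
R(3,2) f=1→J1  4|1|2
P(0,3) f=1→J1  4|2|2
C(3,1) f=2→J2  4|2|3
PS(1,2) f=2→J2  4|2|4
+link4  5|2|4
C(4,0) f=2→J2  5|2|5
C(1,4) f=2→J2  5|2|6
R(4,3) f=1→J1  5|3|6
PS(2,4) f=2→J2  5|3|7
M = 3(5−1)−2·3−7 = 12−6−7 = -1

M = -1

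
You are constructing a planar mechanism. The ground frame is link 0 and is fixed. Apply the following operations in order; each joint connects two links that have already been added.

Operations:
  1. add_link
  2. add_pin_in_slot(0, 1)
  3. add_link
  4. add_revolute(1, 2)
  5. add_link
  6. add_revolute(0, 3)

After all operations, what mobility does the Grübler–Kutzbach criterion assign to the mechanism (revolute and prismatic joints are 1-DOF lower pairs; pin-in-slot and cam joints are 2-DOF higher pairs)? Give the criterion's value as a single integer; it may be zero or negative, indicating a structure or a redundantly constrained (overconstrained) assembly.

M = 4

L=1 J1=0 J2=0
add link → L=2 J1=0 J2=0
PS@0,1 dof=2 J2 → L=2 J1=0 J2=1
add link → L=3 J1=0 J2=1
R@1,2 dof=1 J1 → L=3 J1=1 J2=1
add link → L=4 J1=1 J2=1
R@0,3 dof=1 J1 → L=4 J1=2 J2=1
M=3(L−1)−2J1−J2=3·3−2·2−1=4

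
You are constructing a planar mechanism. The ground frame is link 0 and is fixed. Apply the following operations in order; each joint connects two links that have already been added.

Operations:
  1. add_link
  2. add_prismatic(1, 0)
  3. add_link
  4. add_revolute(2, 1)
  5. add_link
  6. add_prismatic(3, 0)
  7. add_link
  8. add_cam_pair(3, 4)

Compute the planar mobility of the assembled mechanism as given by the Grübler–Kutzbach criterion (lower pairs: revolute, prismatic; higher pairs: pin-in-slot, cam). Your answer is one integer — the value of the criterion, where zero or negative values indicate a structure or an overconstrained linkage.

M = 5

ground; <1,0,0>
#1 <2,0,0>
P:1↔0 J1 <2,1,0>
#2 <3,1,0>
R:2↔1 J1 <3,2,0>
#3 <4,2,0>
P:3↔0 J1 <4,3,0>
#4 <5,3,0>
C:3↔4 J2 <5,3,1>
3×4 − 2×3 − 1×1 = 5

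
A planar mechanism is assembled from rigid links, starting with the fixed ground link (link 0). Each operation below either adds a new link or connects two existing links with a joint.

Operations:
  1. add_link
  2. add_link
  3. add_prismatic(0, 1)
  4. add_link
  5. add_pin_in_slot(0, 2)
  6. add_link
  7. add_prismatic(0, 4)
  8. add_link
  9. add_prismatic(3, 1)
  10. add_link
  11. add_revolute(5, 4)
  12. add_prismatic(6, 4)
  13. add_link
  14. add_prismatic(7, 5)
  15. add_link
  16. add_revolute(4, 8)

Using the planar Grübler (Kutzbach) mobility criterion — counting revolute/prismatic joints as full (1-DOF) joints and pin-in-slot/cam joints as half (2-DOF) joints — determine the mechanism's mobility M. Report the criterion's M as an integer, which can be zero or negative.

M = 9

ground; <1,0,0>
#1 <2,0,0>
#2 <3,0,0>
P:0↔1 J1 <3,1,0>
#3 <4,1,0>
PS:0↔2 J2 <4,1,1>
#4 <5,1,1>
P:0↔4 J1 <5,2,1>
#5 <6,2,1>
P:3↔1 J1 <6,3,1>
#6 <7,3,1>
R:5↔4 J1 <7,4,1>
P:6↔4 J1 <7,5,1>
#7 <8,5,1>
P:7↔5 J1 <8,6,1>
#8 <9,6,1>
R:4↔8 J1 <9,7,1>
3×8 − 2×7 − 1×1 = 9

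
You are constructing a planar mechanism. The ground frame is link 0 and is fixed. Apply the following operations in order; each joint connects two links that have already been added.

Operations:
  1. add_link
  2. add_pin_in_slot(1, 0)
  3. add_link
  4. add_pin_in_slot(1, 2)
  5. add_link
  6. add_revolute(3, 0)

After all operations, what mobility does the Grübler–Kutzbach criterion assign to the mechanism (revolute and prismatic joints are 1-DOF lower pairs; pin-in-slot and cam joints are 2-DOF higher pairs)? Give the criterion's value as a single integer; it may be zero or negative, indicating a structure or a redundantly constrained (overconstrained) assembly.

M = 5

[1;0;0] (link 0 is ground)
L+ [2;0;0]
PS(1,0)∈J2 [2;0;1]
L+ [3;0;1]
PS(1,2)∈J2 [3;0;2]
L+ [4;0;2]
R(3,0)∈J1 [4;1;2]
mobility = 9 − 2 − 2 = 5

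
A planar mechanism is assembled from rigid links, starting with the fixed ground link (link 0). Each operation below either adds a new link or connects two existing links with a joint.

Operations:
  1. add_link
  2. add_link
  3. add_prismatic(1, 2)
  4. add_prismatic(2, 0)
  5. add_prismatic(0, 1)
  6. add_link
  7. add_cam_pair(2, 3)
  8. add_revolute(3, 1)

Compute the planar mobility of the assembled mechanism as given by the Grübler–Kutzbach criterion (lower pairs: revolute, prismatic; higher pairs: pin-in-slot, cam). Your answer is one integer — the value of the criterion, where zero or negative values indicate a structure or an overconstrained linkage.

link 0 = ground. State L|J1|J2 = 1|0|0
+link1  2|0|0
+link2  3|0|0
P(1,2) f=1→J1  3|1|0
P(2,0) f=1→J1  3|2|0
P(0,1) f=1→J1  3|3|0
+link3  4|3|0
C(2,3) f=2→J2  4|3|1
R(3,1) f=1→J1  4|4|1
M = 3(4−1)−2·4−1 = 9−8−1 = 0

M = 0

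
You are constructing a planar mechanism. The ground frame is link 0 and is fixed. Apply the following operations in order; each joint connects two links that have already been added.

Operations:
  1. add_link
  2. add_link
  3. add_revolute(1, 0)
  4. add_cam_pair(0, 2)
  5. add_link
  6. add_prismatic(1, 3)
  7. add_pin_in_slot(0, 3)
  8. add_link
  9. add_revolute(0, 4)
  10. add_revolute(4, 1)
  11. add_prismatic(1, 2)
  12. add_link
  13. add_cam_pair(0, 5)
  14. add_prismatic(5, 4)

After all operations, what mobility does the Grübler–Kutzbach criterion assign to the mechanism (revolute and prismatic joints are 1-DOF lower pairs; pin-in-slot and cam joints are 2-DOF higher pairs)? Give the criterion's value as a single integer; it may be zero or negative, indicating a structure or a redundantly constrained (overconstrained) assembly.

[1;0;0] (link 0 is ground)
L+ [2;0;0]
L+ [3;0;0]
R(1,0)∈J1 [3;1;0]
C(0,2)∈J2 [3;1;1]
L+ [4;1;1]
P(1,3)∈J1 [4;2;1]
PS(0,3)∈J2 [4;2;2]
L+ [5;2;2]
R(0,4)∈J1 [5;3;2]
R(4,1)∈J1 [5;4;2]
P(1,2)∈J1 [5;5;2]
L+ [6;5;2]
C(0,5)∈J2 [6;5;3]
P(5,4)∈J1 [6;6;3]
mobility = 15 − 12 − 3 = 0

M = 0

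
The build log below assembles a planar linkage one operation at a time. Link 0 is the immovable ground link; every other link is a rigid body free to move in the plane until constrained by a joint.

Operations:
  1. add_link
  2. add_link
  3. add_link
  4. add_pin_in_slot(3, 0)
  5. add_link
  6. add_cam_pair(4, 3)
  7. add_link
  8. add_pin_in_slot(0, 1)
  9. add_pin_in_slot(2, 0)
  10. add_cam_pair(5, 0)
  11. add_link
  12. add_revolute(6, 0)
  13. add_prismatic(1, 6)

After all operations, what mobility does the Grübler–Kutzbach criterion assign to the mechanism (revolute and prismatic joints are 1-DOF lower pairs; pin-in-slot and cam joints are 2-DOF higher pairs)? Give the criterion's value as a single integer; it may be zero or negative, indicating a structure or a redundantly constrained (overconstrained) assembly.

M = 9

[1;0;0] (link 0 is ground)
L+ [2;0;0]
L+ [3;0;0]
L+ [4;0;0]
PS(3,0)∈J2 [4;0;1]
L+ [5;0;1]
C(4,3)∈J2 [5;0;2]
L+ [6;0;2]
PS(0,1)∈J2 [6;0;3]
PS(2,0)∈J2 [6;0;4]
C(5,0)∈J2 [6;0;5]
L+ [7;0;5]
R(6,0)∈J1 [7;1;5]
P(1,6)∈J1 [7;2;5]
mobility = 18 − 4 − 5 = 9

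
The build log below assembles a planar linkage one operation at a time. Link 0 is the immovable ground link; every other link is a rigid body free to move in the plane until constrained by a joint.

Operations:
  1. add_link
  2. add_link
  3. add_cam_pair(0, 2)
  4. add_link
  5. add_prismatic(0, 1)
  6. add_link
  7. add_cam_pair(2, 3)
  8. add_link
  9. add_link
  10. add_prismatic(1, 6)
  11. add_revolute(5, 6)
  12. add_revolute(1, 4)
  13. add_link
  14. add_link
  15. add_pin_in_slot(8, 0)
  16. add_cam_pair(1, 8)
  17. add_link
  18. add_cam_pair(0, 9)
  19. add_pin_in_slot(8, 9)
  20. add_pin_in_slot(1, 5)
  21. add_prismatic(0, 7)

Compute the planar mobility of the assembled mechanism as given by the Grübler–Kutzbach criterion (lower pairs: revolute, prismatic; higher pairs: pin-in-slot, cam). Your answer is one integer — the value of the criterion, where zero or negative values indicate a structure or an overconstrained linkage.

(L,J1,J2)=(1,0,0); link0 fixed
link1: (2,0,0)
link2: (3,0,0)
C 0-2 [J2]: (3,0,1)
link3: (4,0,1)
P 0-1 [J1]: (4,1,1)
link4: (5,1,1)
C 2-3 [J2]: (5,1,2)
link5: (6,1,2)
link6: (7,1,2)
P 1-6 [J1]: (7,2,2)
R 5-6 [J1]: (7,3,2)
R 1-4 [J1]: (7,4,2)
link7: (8,4,2)
link8: (9,4,2)
PS 8-0 [J2]: (9,4,3)
C 1-8 [J2]: (9,4,4)
link9: (10,4,4)
C 0-9 [J2]: (10,4,5)
PS 8-9 [J2]: (10,4,6)
PS 1-5 [J2]: (10,4,7)
P 0-7 [J1]: (10,5,7)
Grübler: 3·9 − 2·5 − 7 = 10

M = 10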